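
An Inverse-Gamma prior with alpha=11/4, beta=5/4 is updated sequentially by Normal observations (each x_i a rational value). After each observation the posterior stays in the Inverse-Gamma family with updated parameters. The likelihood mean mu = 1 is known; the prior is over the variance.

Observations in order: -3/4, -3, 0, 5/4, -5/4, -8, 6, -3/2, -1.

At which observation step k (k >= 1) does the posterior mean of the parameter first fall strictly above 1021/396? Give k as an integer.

k = 2

obs 1: x=-3/4 → posterior Inverse-Gamma(13/4, 89/32)
obs 2: x=-3 → posterior Inverse-Gamma(15/4, 345/32)
obs 3: x=0 → posterior Inverse-Gamma(17/4, 361/32)
obs 4: x=5/4 → posterior Inverse-Gamma(19/4, 181/16)
obs 5: x=-5/4 → posterior Inverse-Gamma(21/4, 443/32)
obs 6: x=-8 → posterior Inverse-Gamma(23/4, 1739/32)
obs 7: x=6 → posterior Inverse-Gamma(25/4, 2139/32)
obs 8: x=-3/2 → posterior Inverse-Gamma(27/4, 2239/32)
obs 9: x=-1 → posterior Inverse-Gamma(29/4, 2303/32)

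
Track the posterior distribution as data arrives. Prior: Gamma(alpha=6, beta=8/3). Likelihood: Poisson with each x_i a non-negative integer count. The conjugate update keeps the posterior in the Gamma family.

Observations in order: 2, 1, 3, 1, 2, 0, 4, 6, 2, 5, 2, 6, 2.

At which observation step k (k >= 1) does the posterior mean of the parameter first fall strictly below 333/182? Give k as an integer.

k = 6

obs 1: x=2 → posterior Gamma(8, 11/3)
obs 2: x=1 → posterior Gamma(9, 14/3)
obs 3: x=3 → posterior Gamma(12, 17/3)
obs 4: x=1 → posterior Gamma(13, 20/3)
obs 5: x=2 → posterior Gamma(15, 23/3)
obs 6: x=0 → posterior Gamma(15, 26/3)
obs 7: x=4 → posterior Gamma(19, 29/3)
obs 8: x=6 → posterior Gamma(25, 32/3)
obs 9: x=2 → posterior Gamma(27, 35/3)
obs 10: x=5 → posterior Gamma(32, 38/3)
obs 11: x=2 → posterior Gamma(34, 41/3)
obs 12: x=6 → posterior Gamma(40, 44/3)
obs 13: x=2 → posterior Gamma(42, 47/3)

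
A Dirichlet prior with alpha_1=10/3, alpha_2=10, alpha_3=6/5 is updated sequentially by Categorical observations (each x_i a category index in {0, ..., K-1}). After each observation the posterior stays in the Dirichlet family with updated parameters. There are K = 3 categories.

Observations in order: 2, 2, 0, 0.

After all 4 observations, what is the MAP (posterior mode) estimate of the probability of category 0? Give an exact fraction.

65/233

obs 1: x=2 → posterior Dirichlet(10/3, 10, 11/5)
obs 2: x=2 → posterior Dirichlet(10/3, 10, 16/5)
obs 3: x=0 → posterior Dirichlet(13/3, 10, 16/5)
obs 4: x=0 → posterior Dirichlet(16/3, 10, 16/5)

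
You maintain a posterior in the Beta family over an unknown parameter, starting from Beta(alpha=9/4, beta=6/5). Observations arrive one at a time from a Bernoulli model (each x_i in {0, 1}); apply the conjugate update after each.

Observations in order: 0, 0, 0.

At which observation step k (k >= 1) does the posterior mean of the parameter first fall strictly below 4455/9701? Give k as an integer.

k = 2

obs 1: x=0 → posterior Beta(9/4, 11/5)
obs 2: x=0 → posterior Beta(9/4, 16/5)
obs 3: x=0 → posterior Beta(9/4, 21/5)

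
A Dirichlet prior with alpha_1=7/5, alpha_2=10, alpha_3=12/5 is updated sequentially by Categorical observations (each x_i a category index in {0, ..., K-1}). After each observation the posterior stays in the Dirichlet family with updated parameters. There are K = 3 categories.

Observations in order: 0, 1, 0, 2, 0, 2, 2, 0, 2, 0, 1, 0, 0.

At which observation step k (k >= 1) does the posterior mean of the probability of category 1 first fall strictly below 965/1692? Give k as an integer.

obs 1: x=0 → posterior Dirichlet(12/5, 10, 12/5)
obs 2: x=1 → posterior Dirichlet(12/5, 11, 12/5)
obs 3: x=0 → posterior Dirichlet(17/5, 11, 12/5)
obs 4: x=2 → posterior Dirichlet(17/5, 11, 17/5)
obs 5: x=0 → posterior Dirichlet(22/5, 11, 17/5)
obs 6: x=2 → posterior Dirichlet(22/5, 11, 22/5)
obs 7: x=2 → posterior Dirichlet(22/5, 11, 27/5)
obs 8: x=0 → posterior Dirichlet(27/5, 11, 27/5)
obs 9: x=2 → posterior Dirichlet(27/5, 11, 32/5)
obs 10: x=0 → posterior Dirichlet(32/5, 11, 32/5)
obs 11: x=1 → posterior Dirichlet(32/5, 12, 32/5)
obs 12: x=0 → posterior Dirichlet(37/5, 12, 32/5)
obs 13: x=0 → posterior Dirichlet(42/5, 12, 32/5)

k = 6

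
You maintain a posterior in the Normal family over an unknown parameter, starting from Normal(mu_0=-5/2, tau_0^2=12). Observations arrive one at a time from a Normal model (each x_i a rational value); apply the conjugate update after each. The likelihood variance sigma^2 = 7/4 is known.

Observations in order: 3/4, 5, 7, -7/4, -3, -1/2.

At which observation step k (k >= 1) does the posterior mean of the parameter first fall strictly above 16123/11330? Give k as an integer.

obs 1: x=3/4 → posterior Normal(37/110, 84/55)
obs 2: x=5 → posterior Normal(517/206, 84/103)
obs 3: x=7 → posterior Normal(1189/302, 84/151)
obs 4: x=-7/4 → posterior Normal(1021/398, 84/199)
obs 5: x=-3 → posterior Normal(733/494, 84/247)
obs 6: x=-1/2 → posterior Normal(137/118, 84/295)

k = 2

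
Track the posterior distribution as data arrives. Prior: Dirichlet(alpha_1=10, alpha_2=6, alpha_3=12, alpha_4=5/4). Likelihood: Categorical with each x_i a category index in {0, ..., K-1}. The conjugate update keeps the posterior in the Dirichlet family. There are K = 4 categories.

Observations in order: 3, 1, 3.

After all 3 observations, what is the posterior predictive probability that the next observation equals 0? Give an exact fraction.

40/129

obs 1: x=3 → posterior Dirichlet(10, 6, 12, 9/4)
obs 2: x=1 → posterior Dirichlet(10, 7, 12, 9/4)
obs 3: x=3 → posterior Dirichlet(10, 7, 12, 13/4)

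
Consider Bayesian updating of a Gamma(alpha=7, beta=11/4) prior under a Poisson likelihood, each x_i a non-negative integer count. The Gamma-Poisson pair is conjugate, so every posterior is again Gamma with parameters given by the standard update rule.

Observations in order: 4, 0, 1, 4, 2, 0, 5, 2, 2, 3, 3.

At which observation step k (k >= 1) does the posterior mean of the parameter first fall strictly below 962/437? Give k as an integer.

k = 3

obs 1: x=4 → posterior Gamma(11, 15/4)
obs 2: x=0 → posterior Gamma(11, 19/4)
obs 3: x=1 → posterior Gamma(12, 23/4)
obs 4: x=4 → posterior Gamma(16, 27/4)
obs 5: x=2 → posterior Gamma(18, 31/4)
obs 6: x=0 → posterior Gamma(18, 35/4)
obs 7: x=5 → posterior Gamma(23, 39/4)
obs 8: x=2 → posterior Gamma(25, 43/4)
obs 9: x=2 → posterior Gamma(27, 47/4)
obs 10: x=3 → posterior Gamma(30, 51/4)
obs 11: x=3 → posterior Gamma(33, 55/4)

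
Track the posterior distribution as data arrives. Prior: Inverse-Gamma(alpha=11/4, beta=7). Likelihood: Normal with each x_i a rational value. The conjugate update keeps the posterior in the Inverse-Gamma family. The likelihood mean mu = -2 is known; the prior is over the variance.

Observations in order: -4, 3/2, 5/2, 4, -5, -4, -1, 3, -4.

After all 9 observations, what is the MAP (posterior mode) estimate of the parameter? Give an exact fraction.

259/33

obs 1: x=-4 → posterior Inverse-Gamma(13/4, 9)
obs 2: x=3/2 → posterior Inverse-Gamma(15/4, 121/8)
obs 3: x=5/2 → posterior Inverse-Gamma(17/4, 101/4)
obs 4: x=4 → posterior Inverse-Gamma(19/4, 173/4)
obs 5: x=-5 → posterior Inverse-Gamma(21/4, 191/4)
obs 6: x=-4 → posterior Inverse-Gamma(23/4, 199/4)
obs 7: x=-1 → posterior Inverse-Gamma(25/4, 201/4)
obs 8: x=3 → posterior Inverse-Gamma(27/4, 251/4)
obs 9: x=-4 → posterior Inverse-Gamma(29/4, 259/4)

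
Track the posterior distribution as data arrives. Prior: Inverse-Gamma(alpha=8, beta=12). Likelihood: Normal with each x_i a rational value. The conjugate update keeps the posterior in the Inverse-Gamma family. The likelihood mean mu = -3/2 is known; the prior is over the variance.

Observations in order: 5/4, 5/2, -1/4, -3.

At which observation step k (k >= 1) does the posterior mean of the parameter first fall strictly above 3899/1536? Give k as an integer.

k = 2

obs 1: x=5/4 → posterior Inverse-Gamma(17/2, 505/32)
obs 2: x=5/2 → posterior Inverse-Gamma(9, 761/32)
obs 3: x=-1/4 → posterior Inverse-Gamma(19/2, 393/16)
obs 4: x=-3 → posterior Inverse-Gamma(10, 411/16)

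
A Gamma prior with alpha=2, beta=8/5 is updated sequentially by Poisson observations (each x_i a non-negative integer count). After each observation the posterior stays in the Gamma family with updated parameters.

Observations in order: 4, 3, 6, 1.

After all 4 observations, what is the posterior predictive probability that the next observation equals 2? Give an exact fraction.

obs 1: x=4 → posterior Gamma(6, 13/5)
obs 2: x=3 → posterior Gamma(9, 18/5)
obs 3: x=6 → posterior Gamma(15, 23/5)
obs 4: x=1 → posterior Gamma(16, 28/5)

485296789818694819014246400/2154025884392726618070214209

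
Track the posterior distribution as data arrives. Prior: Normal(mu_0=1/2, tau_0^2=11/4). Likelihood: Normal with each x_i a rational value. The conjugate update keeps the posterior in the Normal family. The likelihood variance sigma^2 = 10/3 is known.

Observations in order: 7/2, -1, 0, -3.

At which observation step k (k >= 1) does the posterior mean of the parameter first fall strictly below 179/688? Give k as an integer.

obs 1: x=7/2 → posterior Normal(271/146, 110/73)
obs 2: x=-1 → posterior Normal(205/212, 55/53)
obs 3: x=0 → posterior Normal(205/278, 110/139)
obs 4: x=-3 → posterior Normal(7/344, 55/86)

k = 4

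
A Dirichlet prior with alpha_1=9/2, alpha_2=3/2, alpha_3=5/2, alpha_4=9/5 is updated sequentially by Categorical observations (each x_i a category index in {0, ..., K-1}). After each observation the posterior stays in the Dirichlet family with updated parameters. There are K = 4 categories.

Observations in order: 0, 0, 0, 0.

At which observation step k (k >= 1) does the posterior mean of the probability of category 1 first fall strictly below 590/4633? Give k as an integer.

k = 2

obs 1: x=0 → posterior Dirichlet(11/2, 3/2, 5/2, 9/5)
obs 2: x=0 → posterior Dirichlet(13/2, 3/2, 5/2, 9/5)
obs 3: x=0 → posterior Dirichlet(15/2, 3/2, 5/2, 9/5)
obs 4: x=0 → posterior Dirichlet(17/2, 3/2, 5/2, 9/5)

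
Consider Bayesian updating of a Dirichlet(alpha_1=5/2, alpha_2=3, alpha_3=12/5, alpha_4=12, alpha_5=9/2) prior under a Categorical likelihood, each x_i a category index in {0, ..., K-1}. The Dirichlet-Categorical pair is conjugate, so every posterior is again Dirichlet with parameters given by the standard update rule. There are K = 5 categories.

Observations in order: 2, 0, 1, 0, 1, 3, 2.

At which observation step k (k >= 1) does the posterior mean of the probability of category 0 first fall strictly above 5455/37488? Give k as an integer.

obs 1: x=2 → posterior Dirichlet(5/2, 3, 17/5, 12, 9/2)
obs 2: x=0 → posterior Dirichlet(7/2, 3, 17/5, 12, 9/2)
obs 3: x=1 → posterior Dirichlet(7/2, 4, 17/5, 12, 9/2)
obs 4: x=0 → posterior Dirichlet(9/2, 4, 17/5, 12, 9/2)
obs 5: x=1 → posterior Dirichlet(9/2, 5, 17/5, 12, 9/2)
obs 6: x=3 → posterior Dirichlet(9/2, 5, 17/5, 13, 9/2)
obs 7: x=2 → posterior Dirichlet(9/2, 5, 22/5, 13, 9/2)

k = 4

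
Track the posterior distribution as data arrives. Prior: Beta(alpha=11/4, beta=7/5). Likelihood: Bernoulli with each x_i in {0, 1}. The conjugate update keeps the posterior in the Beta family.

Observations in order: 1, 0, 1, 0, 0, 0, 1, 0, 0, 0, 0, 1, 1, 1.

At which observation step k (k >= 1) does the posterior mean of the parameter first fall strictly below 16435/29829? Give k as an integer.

obs 1: x=1 → posterior Beta(15/4, 7/5)
obs 2: x=0 → posterior Beta(15/4, 12/5)
obs 3: x=1 → posterior Beta(19/4, 12/5)
obs 4: x=0 → posterior Beta(19/4, 17/5)
obs 5: x=0 → posterior Beta(19/4, 22/5)
obs 6: x=0 → posterior Beta(19/4, 27/5)
obs 7: x=1 → posterior Beta(23/4, 27/5)
obs 8: x=0 → posterior Beta(23/4, 32/5)
obs 9: x=0 → posterior Beta(23/4, 37/5)
obs 10: x=0 → posterior Beta(23/4, 42/5)
obs 11: x=0 → posterior Beta(23/4, 47/5)
obs 12: x=1 → posterior Beta(27/4, 47/5)
obs 13: x=1 → posterior Beta(31/4, 47/5)
obs 14: x=1 → posterior Beta(35/4, 47/5)

k = 5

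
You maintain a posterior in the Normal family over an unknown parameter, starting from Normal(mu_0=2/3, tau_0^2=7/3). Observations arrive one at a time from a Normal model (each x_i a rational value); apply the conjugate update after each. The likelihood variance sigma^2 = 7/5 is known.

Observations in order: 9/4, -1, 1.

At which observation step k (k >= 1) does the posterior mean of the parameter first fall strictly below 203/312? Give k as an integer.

obs 1: x=9/4 → posterior Normal(53/32, 7/8)
obs 2: x=-1 → posterior Normal(33/52, 7/13)
obs 3: x=1 → posterior Normal(53/72, 7/18)

k = 2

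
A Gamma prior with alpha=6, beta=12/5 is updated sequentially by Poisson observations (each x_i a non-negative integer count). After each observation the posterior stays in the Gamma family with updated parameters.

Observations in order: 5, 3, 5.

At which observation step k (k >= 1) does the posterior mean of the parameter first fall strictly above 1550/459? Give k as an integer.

obs 1: x=5 → posterior Gamma(11, 17/5)
obs 2: x=3 → posterior Gamma(14, 22/5)
obs 3: x=5 → posterior Gamma(19, 27/5)

k = 3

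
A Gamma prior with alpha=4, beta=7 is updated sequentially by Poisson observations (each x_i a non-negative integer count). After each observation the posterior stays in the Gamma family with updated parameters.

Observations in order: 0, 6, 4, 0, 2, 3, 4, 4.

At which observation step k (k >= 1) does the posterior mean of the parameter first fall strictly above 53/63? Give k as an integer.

obs 1: x=0 → posterior Gamma(4, 8)
obs 2: x=6 → posterior Gamma(10, 9)
obs 3: x=4 → posterior Gamma(14, 10)
obs 4: x=0 → posterior Gamma(14, 11)
obs 5: x=2 → posterior Gamma(16, 12)
obs 6: x=3 → posterior Gamma(19, 13)
obs 7: x=4 → posterior Gamma(23, 14)
obs 8: x=4 → posterior Gamma(27, 15)

k = 2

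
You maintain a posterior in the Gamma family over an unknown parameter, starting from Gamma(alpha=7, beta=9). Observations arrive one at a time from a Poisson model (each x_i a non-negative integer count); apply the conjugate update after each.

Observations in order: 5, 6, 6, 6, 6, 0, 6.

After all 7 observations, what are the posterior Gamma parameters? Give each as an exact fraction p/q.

alpha=42, beta=16

obs 1: x=5 → posterior Gamma(12, 10)
obs 2: x=6 → posterior Gamma(18, 11)
obs 3: x=6 → posterior Gamma(24, 12)
obs 4: x=6 → posterior Gamma(30, 13)
obs 5: x=6 → posterior Gamma(36, 14)
obs 6: x=0 → posterior Gamma(36, 15)
obs 7: x=6 → posterior Gamma(42, 16)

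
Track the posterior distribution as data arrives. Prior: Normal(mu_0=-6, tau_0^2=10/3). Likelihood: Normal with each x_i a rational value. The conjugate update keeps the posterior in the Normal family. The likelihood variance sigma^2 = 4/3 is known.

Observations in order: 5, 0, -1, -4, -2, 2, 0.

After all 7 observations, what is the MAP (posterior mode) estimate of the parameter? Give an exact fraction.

obs 1: x=5 → posterior Normal(13/7, 20/21)
obs 2: x=0 → posterior Normal(13/12, 5/9)
obs 3: x=-1 → posterior Normal(8/17, 20/51)
obs 4: x=-4 → posterior Normal(-6/11, 10/33)
obs 5: x=-2 → posterior Normal(-22/27, 20/81)
obs 6: x=2 → posterior Normal(-3/8, 5/24)
obs 7: x=0 → posterior Normal(-12/37, 20/111)

-12/37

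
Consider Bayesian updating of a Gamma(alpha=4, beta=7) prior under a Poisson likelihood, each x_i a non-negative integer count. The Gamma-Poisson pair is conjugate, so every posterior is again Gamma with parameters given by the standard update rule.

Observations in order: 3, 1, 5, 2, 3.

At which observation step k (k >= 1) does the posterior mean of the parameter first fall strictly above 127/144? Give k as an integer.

k = 2

obs 1: x=3 → posterior Gamma(7, 8)
obs 2: x=1 → posterior Gamma(8, 9)
obs 3: x=5 → posterior Gamma(13, 10)
obs 4: x=2 → posterior Gamma(15, 11)
obs 5: x=3 → posterior Gamma(18, 12)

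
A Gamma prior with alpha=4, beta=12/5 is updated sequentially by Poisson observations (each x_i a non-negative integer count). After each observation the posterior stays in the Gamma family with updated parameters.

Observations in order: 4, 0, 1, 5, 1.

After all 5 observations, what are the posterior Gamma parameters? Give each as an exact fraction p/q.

alpha=15, beta=37/5

obs 1: x=4 → posterior Gamma(8, 17/5)
obs 2: x=0 → posterior Gamma(8, 22/5)
obs 3: x=1 → posterior Gamma(9, 27/5)
obs 4: x=5 → posterior Gamma(14, 32/5)
obs 5: x=1 → posterior Gamma(15, 37/5)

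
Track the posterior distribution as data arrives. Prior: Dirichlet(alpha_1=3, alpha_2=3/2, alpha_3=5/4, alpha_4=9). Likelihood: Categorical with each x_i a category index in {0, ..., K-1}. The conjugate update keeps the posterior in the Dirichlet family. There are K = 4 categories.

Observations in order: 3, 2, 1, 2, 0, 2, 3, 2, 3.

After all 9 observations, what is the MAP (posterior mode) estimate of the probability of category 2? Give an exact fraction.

obs 1: x=3 → posterior Dirichlet(3, 3/2, 5/4, 10)
obs 2: x=2 → posterior Dirichlet(3, 3/2, 9/4, 10)
obs 3: x=1 → posterior Dirichlet(3, 5/2, 9/4, 10)
obs 4: x=2 → posterior Dirichlet(3, 5/2, 13/4, 10)
obs 5: x=0 → posterior Dirichlet(4, 5/2, 13/4, 10)
obs 6: x=2 → posterior Dirichlet(4, 5/2, 17/4, 10)
obs 7: x=3 → posterior Dirichlet(4, 5/2, 17/4, 11)
obs 8: x=2 → posterior Dirichlet(4, 5/2, 21/4, 11)
obs 9: x=3 → posterior Dirichlet(4, 5/2, 21/4, 12)

17/79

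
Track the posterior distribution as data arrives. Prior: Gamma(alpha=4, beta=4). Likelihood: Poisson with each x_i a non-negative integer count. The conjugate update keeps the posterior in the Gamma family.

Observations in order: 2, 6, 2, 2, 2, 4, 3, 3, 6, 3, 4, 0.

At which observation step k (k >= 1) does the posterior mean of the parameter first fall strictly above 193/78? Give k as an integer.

obs 1: x=2 → posterior Gamma(6, 5)
obs 2: x=6 → posterior Gamma(12, 6)
obs 3: x=2 → posterior Gamma(14, 7)
obs 4: x=2 → posterior Gamma(16, 8)
obs 5: x=2 → posterior Gamma(18, 9)
obs 6: x=4 → posterior Gamma(22, 10)
obs 7: x=3 → posterior Gamma(25, 11)
obs 8: x=3 → posterior Gamma(28, 12)
obs 9: x=6 → posterior Gamma(34, 13)
obs 10: x=3 → posterior Gamma(37, 14)
obs 11: x=4 → posterior Gamma(41, 15)
obs 12: x=0 → posterior Gamma(41, 16)

k = 9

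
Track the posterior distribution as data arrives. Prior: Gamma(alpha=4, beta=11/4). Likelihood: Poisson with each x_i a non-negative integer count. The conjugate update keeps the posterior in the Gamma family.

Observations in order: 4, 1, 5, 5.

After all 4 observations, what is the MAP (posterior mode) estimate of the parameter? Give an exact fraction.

8/3

obs 1: x=4 → posterior Gamma(8, 15/4)
obs 2: x=1 → posterior Gamma(9, 19/4)
obs 3: x=5 → posterior Gamma(14, 23/4)
obs 4: x=5 → posterior Gamma(19, 27/4)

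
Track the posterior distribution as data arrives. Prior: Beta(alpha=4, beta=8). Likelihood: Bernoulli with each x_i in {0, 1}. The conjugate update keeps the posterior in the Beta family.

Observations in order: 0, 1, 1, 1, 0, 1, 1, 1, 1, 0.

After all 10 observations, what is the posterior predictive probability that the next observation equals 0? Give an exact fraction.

obs 1: x=0 → posterior Beta(4, 9)
obs 2: x=1 → posterior Beta(5, 9)
obs 3: x=1 → posterior Beta(6, 9)
obs 4: x=1 → posterior Beta(7, 9)
obs 5: x=0 → posterior Beta(7, 10)
obs 6: x=1 → posterior Beta(8, 10)
obs 7: x=1 → posterior Beta(9, 10)
obs 8: x=1 → posterior Beta(10, 10)
obs 9: x=1 → posterior Beta(11, 10)
obs 10: x=0 → posterior Beta(11, 11)

1/2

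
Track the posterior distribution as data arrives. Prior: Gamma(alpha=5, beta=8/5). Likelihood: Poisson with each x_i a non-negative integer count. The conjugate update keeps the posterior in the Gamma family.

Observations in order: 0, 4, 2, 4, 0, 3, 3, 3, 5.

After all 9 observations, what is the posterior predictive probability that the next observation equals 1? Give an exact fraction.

obs 1: x=0 → posterior Gamma(5, 13/5)
obs 2: x=4 → posterior Gamma(9, 18/5)
obs 3: x=2 → posterior Gamma(11, 23/5)
obs 4: x=4 → posterior Gamma(15, 28/5)
obs 5: x=0 → posterior Gamma(15, 33/5)
obs 6: x=3 → posterior Gamma(18, 38/5)
obs 7: x=3 → posterior Gamma(21, 43/5)
obs 8: x=3 → posterior Gamma(24, 48/5)
obs 9: x=5 → posterior Gamma(29, 53/5)

504626696833853075339134354874527068303156191816665/2757032013554862209673526868059944925023774709907456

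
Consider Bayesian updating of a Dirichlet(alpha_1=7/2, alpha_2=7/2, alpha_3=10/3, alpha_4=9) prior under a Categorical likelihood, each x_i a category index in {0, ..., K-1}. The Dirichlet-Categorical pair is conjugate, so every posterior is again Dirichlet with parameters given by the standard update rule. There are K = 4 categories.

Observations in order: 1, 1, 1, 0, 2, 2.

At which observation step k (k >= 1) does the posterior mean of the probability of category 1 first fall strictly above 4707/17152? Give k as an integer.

k = 3

obs 1: x=1 → posterior Dirichlet(7/2, 9/2, 10/3, 9)
obs 2: x=1 → posterior Dirichlet(7/2, 11/2, 10/3, 9)
obs 3: x=1 → posterior Dirichlet(7/2, 13/2, 10/3, 9)
obs 4: x=0 → posterior Dirichlet(9/2, 13/2, 10/3, 9)
obs 5: x=2 → posterior Dirichlet(9/2, 13/2, 13/3, 9)
obs 6: x=2 → posterior Dirichlet(9/2, 13/2, 16/3, 9)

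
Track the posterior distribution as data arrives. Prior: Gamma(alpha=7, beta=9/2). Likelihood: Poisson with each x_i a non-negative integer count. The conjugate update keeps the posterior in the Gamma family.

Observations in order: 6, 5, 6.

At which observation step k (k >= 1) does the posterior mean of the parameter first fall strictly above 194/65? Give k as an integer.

obs 1: x=6 → posterior Gamma(13, 11/2)
obs 2: x=5 → posterior Gamma(18, 13/2)
obs 3: x=6 → posterior Gamma(24, 15/2)

k = 3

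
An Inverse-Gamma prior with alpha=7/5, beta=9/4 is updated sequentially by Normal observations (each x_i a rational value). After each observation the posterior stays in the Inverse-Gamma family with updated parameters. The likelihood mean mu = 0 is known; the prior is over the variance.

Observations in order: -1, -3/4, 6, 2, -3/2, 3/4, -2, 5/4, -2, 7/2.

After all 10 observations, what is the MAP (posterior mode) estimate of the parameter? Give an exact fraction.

obs 1: x=-1 → posterior Inverse-Gamma(19/10, 11/4)
obs 2: x=-3/4 → posterior Inverse-Gamma(12/5, 97/32)
obs 3: x=6 → posterior Inverse-Gamma(29/10, 673/32)
obs 4: x=2 → posterior Inverse-Gamma(17/5, 737/32)
obs 5: x=-3/2 → posterior Inverse-Gamma(39/10, 773/32)
obs 6: x=3/4 → posterior Inverse-Gamma(22/5, 391/16)
obs 7: x=-2 → posterior Inverse-Gamma(49/10, 423/16)
obs 8: x=5/4 → posterior Inverse-Gamma(27/5, 871/32)
obs 9: x=-2 → posterior Inverse-Gamma(59/10, 935/32)
obs 10: x=7/2 → posterior Inverse-Gamma(32/5, 1131/32)

5655/1184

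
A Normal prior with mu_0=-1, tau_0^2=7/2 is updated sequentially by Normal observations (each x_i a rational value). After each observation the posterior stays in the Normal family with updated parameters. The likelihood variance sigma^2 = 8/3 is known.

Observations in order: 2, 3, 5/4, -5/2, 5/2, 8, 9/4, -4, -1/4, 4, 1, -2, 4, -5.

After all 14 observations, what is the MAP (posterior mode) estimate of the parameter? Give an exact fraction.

obs 1: x=2 → posterior Normal(26/37, 56/37)
obs 2: x=3 → posterior Normal(89/58, 28/29)
obs 3: x=5/4 → posterior Normal(461/316, 56/79)
obs 4: x=-5/2 → posterior Normal(251/400, 14/25)
obs 5: x=5/2 → posterior Normal(461/484, 56/121)
obs 6: x=8 → posterior Normal(1133/568, 28/71)
obs 7: x=9/4 → posterior Normal(661/326, 56/163)
obs 8: x=-4 → posterior Normal(493/368, 7/23)
obs 9: x=-1/4 → posterior Normal(193/164, 56/205)
obs 10: x=4 → posterior Normal(1301/904, 28/113)
obs 11: x=1 → posterior Normal(1385/988, 56/247)
obs 12: x=-2 → posterior Normal(1217/1072, 14/67)
obs 13: x=4 → posterior Normal(1553/1156, 56/289)
obs 14: x=-5 → posterior Normal(1133/1240, 28/155)

1133/1240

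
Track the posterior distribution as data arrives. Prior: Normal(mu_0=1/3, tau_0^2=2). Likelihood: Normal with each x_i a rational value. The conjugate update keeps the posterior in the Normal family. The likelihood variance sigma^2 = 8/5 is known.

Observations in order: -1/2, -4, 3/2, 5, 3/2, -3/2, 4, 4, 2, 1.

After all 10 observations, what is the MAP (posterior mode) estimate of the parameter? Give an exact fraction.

199/162

obs 1: x=-1/2 → posterior Normal(-7/54, 8/9)
obs 2: x=-4 → posterior Normal(-127/84, 4/7)
obs 3: x=3/2 → posterior Normal(-41/57, 8/19)
obs 4: x=5 → posterior Normal(17/36, 1/3)
obs 5: x=3/2 → posterior Normal(113/174, 8/29)
obs 6: x=-3/2 → posterior Normal(1/3, 4/17)
obs 7: x=4 → posterior Normal(94/117, 8/39)
obs 8: x=4 → posterior Normal(7/6, 2/11)
obs 9: x=2 → posterior Normal(184/147, 8/49)
obs 10: x=1 → posterior Normal(199/162, 4/27)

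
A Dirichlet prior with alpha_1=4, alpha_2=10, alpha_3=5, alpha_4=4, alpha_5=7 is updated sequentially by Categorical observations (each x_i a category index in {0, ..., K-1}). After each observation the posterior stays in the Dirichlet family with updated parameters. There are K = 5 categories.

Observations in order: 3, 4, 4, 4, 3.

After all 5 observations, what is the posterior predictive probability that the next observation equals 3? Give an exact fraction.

obs 1: x=3 → posterior Dirichlet(4, 10, 5, 5, 7)
obs 2: x=4 → posterior Dirichlet(4, 10, 5, 5, 8)
obs 3: x=4 → posterior Dirichlet(4, 10, 5, 5, 9)
obs 4: x=4 → posterior Dirichlet(4, 10, 5, 5, 10)
obs 5: x=3 → posterior Dirichlet(4, 10, 5, 6, 10)

6/35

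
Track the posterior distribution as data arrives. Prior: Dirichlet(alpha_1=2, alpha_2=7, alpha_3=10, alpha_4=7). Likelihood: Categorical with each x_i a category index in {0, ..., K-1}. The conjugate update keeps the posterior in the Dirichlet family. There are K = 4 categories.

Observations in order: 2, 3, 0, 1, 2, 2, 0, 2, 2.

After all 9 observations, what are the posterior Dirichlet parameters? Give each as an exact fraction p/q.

alpha_1=4, alpha_2=8, alpha_3=15, alpha_4=8

obs 1: x=2 → posterior Dirichlet(2, 7, 11, 7)
obs 2: x=3 → posterior Dirichlet(2, 7, 11, 8)
obs 3: x=0 → posterior Dirichlet(3, 7, 11, 8)
obs 4: x=1 → posterior Dirichlet(3, 8, 11, 8)
obs 5: x=2 → posterior Dirichlet(3, 8, 12, 8)
obs 6: x=2 → posterior Dirichlet(3, 8, 13, 8)
obs 7: x=0 → posterior Dirichlet(4, 8, 13, 8)
obs 8: x=2 → posterior Dirichlet(4, 8, 14, 8)
obs 9: x=2 → posterior Dirichlet(4, 8, 15, 8)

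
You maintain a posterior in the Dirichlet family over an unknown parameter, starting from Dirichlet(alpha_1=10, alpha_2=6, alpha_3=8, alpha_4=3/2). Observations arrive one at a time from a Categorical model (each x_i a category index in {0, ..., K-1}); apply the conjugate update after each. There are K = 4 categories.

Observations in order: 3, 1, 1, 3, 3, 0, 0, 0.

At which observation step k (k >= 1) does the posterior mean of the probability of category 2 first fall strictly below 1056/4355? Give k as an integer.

k = 8

obs 1: x=3 → posterior Dirichlet(10, 6, 8, 5/2)
obs 2: x=1 → posterior Dirichlet(10, 7, 8, 5/2)
obs 3: x=1 → posterior Dirichlet(10, 8, 8, 5/2)
obs 4: x=3 → posterior Dirichlet(10, 8, 8, 7/2)
obs 5: x=3 → posterior Dirichlet(10, 8, 8, 9/2)
obs 6: x=0 → posterior Dirichlet(11, 8, 8, 9/2)
obs 7: x=0 → posterior Dirichlet(12, 8, 8, 9/2)
obs 8: x=0 → posterior Dirichlet(13, 8, 8, 9/2)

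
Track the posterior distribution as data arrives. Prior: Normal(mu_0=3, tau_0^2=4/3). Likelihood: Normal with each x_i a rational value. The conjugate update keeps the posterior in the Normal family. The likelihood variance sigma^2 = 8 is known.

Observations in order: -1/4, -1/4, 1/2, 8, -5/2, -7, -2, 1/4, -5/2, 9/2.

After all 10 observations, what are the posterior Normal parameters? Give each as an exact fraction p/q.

obs 1: x=-1/4 → posterior Normal(71/28, 8/7)
obs 2: x=-1/4 → posterior Normal(35/16, 1)
obs 3: x=1/2 → posterior Normal(2, 8/9)
obs 4: x=8 → posterior Normal(13/5, 4/5)
obs 5: x=-5/2 → posterior Normal(47/22, 8/11)
obs 6: x=-7 → posterior Normal(11/8, 2/3)
obs 7: x=-2 → posterior Normal(29/26, 8/13)
obs 8: x=1/4 → posterior Normal(59/56, 4/7)
obs 9: x=-5/2 → posterior Normal(49/60, 8/15)
obs 10: x=9/2 → posterior Normal(67/64, 1/2)

mu_0=67/64, tau_0^2=1/2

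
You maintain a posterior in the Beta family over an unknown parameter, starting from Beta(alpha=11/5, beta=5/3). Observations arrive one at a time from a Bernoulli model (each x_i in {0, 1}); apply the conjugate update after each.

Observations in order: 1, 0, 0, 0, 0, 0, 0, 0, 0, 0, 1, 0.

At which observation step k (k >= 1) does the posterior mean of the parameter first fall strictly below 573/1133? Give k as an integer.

obs 1: x=1 → posterior Beta(16/5, 5/3)
obs 2: x=0 → posterior Beta(16/5, 8/3)
obs 3: x=0 → posterior Beta(16/5, 11/3)
obs 4: x=0 → posterior Beta(16/5, 14/3)
obs 5: x=0 → posterior Beta(16/5, 17/3)
obs 6: x=0 → posterior Beta(16/5, 20/3)
obs 7: x=0 → posterior Beta(16/5, 23/3)
obs 8: x=0 → posterior Beta(16/5, 26/3)
obs 9: x=0 → posterior Beta(16/5, 29/3)
obs 10: x=0 → posterior Beta(16/5, 32/3)
obs 11: x=1 → posterior Beta(21/5, 32/3)
obs 12: x=0 → posterior Beta(21/5, 35/3)

k = 3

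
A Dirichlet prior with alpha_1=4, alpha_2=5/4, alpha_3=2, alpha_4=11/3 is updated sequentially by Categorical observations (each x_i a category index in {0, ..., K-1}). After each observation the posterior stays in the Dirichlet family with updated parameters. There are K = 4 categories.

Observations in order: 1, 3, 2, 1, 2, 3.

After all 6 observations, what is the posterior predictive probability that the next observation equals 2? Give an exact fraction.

48/203

obs 1: x=1 → posterior Dirichlet(4, 9/4, 2, 11/3)
obs 2: x=3 → posterior Dirichlet(4, 9/4, 2, 14/3)
obs 3: x=2 → posterior Dirichlet(4, 9/4, 3, 14/3)
obs 4: x=1 → posterior Dirichlet(4, 13/4, 3, 14/3)
obs 5: x=2 → posterior Dirichlet(4, 13/4, 4, 14/3)
obs 6: x=3 → posterior Dirichlet(4, 13/4, 4, 17/3)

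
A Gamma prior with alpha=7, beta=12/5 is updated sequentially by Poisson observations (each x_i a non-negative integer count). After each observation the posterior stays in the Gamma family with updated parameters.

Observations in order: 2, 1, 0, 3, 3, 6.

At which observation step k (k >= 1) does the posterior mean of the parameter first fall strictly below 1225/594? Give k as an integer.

k = 3

obs 1: x=2 → posterior Gamma(9, 17/5)
obs 2: x=1 → posterior Gamma(10, 22/5)
obs 3: x=0 → posterior Gamma(10, 27/5)
obs 4: x=3 → posterior Gamma(13, 32/5)
obs 5: x=3 → posterior Gamma(16, 37/5)
obs 6: x=6 → posterior Gamma(22, 42/5)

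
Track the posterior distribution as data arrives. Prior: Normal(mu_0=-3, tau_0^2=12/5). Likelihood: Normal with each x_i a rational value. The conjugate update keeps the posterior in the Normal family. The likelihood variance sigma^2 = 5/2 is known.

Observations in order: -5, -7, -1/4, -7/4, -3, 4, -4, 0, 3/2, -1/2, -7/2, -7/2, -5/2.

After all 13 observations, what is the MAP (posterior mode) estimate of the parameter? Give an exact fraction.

obs 1: x=-5 → posterior Normal(-195/49, 60/49)
obs 2: x=-7 → posterior Normal(-363/73, 60/73)
obs 3: x=-1/4 → posterior Normal(-369/97, 60/97)
obs 4: x=-7/4 → posterior Normal(-411/121, 60/121)
obs 5: x=-3 → posterior Normal(-483/145, 12/29)
obs 6: x=4 → posterior Normal(-387/169, 60/169)
obs 7: x=-4 → posterior Normal(-483/193, 60/193)
obs 8: x=0 → posterior Normal(-69/31, 60/217)
obs 9: x=3/2 → posterior Normal(-447/241, 60/241)
obs 10: x=-1/2 → posterior Normal(-459/265, 12/53)
obs 11: x=-7/2 → posterior Normal(-543/289, 60/289)
obs 12: x=-7/2 → posterior Normal(-627/313, 60/313)
obs 13: x=-5/2 → posterior Normal(-687/337, 60/337)

-687/337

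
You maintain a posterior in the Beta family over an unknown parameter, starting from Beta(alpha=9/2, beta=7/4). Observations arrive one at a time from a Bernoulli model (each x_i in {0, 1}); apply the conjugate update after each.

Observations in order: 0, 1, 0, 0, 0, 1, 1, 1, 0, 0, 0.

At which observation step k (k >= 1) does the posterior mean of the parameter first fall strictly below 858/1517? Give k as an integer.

k = 4

obs 1: x=0 → posterior Beta(9/2, 11/4)
obs 2: x=1 → posterior Beta(11/2, 11/4)
obs 3: x=0 → posterior Beta(11/2, 15/4)
obs 4: x=0 → posterior Beta(11/2, 19/4)
obs 5: x=0 → posterior Beta(11/2, 23/4)
obs 6: x=1 → posterior Beta(13/2, 23/4)
obs 7: x=1 → posterior Beta(15/2, 23/4)
obs 8: x=1 → posterior Beta(17/2, 23/4)
obs 9: x=0 → posterior Beta(17/2, 27/4)
obs 10: x=0 → posterior Beta(17/2, 31/4)
obs 11: x=0 → posterior Beta(17/2, 35/4)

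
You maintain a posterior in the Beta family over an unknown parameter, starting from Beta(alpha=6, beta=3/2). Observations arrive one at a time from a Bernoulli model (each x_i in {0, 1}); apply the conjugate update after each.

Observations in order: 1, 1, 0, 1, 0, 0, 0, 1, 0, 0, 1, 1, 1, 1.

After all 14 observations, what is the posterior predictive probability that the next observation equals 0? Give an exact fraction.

15/43

obs 1: x=1 → posterior Beta(7, 3/2)
obs 2: x=1 → posterior Beta(8, 3/2)
obs 3: x=0 → posterior Beta(8, 5/2)
obs 4: x=1 → posterior Beta(9, 5/2)
obs 5: x=0 → posterior Beta(9, 7/2)
obs 6: x=0 → posterior Beta(9, 9/2)
obs 7: x=0 → posterior Beta(9, 11/2)
obs 8: x=1 → posterior Beta(10, 11/2)
obs 9: x=0 → posterior Beta(10, 13/2)
obs 10: x=0 → posterior Beta(10, 15/2)
obs 11: x=1 → posterior Beta(11, 15/2)
obs 12: x=1 → posterior Beta(12, 15/2)
obs 13: x=1 → posterior Beta(13, 15/2)
obs 14: x=1 → posterior Beta(14, 15/2)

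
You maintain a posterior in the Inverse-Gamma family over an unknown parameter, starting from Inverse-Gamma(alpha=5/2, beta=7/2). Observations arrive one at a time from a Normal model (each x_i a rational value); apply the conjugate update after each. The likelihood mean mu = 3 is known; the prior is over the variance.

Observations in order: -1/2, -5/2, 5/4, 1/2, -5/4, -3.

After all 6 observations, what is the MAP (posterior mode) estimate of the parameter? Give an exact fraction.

903/104

obs 1: x=-1/2 → posterior Inverse-Gamma(3, 77/8)
obs 2: x=-5/2 → posterior Inverse-Gamma(7/2, 99/4)
obs 3: x=5/4 → posterior Inverse-Gamma(4, 841/32)
obs 4: x=1/2 → posterior Inverse-Gamma(9/2, 941/32)
obs 5: x=-5/4 → posterior Inverse-Gamma(5, 615/16)
obs 6: x=-3 → posterior Inverse-Gamma(11/2, 903/16)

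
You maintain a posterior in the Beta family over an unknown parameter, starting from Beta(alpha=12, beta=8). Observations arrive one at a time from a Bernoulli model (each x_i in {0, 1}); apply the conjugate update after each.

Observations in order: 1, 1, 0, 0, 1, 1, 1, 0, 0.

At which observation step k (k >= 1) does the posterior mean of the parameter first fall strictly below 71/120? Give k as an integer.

k = 4

obs 1: x=1 → posterior Beta(13, 8)
obs 2: x=1 → posterior Beta(14, 8)
obs 3: x=0 → posterior Beta(14, 9)
obs 4: x=0 → posterior Beta(14, 10)
obs 5: x=1 → posterior Beta(15, 10)
obs 6: x=1 → posterior Beta(16, 10)
obs 7: x=1 → posterior Beta(17, 10)
obs 8: x=0 → posterior Beta(17, 11)
obs 9: x=0 → posterior Beta(17, 12)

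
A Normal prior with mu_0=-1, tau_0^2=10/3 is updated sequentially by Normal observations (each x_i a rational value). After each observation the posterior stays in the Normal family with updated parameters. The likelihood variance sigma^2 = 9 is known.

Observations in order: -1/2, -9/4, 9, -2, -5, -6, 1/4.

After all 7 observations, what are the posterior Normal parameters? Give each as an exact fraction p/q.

mu_0=-92/97, tau_0^2=90/97

obs 1: x=-1/2 → posterior Normal(-32/37, 90/37)
obs 2: x=-9/4 → posterior Normal(-109/94, 90/47)
obs 3: x=9 → posterior Normal(71/114, 30/19)
obs 4: x=-2 → posterior Normal(31/134, 90/67)
obs 5: x=-5 → posterior Normal(-69/154, 90/77)
obs 6: x=-6 → posterior Normal(-63/58, 30/29)
obs 7: x=1/4 → posterior Normal(-92/97, 90/97)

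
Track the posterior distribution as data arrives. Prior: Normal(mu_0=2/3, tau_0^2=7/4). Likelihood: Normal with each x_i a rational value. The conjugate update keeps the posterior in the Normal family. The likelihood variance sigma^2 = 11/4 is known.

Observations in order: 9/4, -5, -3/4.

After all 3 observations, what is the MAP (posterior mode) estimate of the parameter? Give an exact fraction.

obs 1: x=9/4 → posterior Normal(277/216, 77/72)
obs 2: x=-5 → posterior Normal(-143/300, 77/100)
obs 3: x=-3/4 → posterior Normal(-103/192, 77/128)

-103/192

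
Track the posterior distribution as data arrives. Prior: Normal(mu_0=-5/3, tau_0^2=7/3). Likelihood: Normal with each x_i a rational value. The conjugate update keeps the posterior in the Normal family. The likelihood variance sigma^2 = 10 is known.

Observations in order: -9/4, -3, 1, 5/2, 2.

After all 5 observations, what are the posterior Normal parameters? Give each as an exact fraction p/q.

mu_0=-193/260, tau_0^2=14/13

obs 1: x=-9/4 → posterior Normal(-263/148, 70/37)
obs 2: x=-3 → posterior Normal(-347/176, 35/22)
obs 3: x=1 → posterior Normal(-319/204, 70/51)
obs 4: x=5/2 → posterior Normal(-249/232, 35/29)
obs 5: x=2 → posterior Normal(-193/260, 14/13)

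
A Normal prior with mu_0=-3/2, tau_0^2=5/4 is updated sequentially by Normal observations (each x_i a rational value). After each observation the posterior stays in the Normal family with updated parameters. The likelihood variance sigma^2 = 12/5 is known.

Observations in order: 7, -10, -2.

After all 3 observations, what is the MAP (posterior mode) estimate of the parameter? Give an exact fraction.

-197/123

obs 1: x=7 → posterior Normal(103/73, 60/73)
obs 2: x=-10 → posterior Normal(-3/2, 30/49)
obs 3: x=-2 → posterior Normal(-197/123, 20/41)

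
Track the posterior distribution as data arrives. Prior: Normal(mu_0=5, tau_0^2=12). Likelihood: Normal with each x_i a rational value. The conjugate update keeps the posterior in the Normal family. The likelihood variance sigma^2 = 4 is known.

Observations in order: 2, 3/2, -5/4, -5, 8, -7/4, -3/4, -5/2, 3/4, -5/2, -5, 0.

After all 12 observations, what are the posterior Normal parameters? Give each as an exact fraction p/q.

obs 1: x=2 → posterior Normal(11/4, 3)
obs 2: x=3/2 → posterior Normal(31/14, 12/7)
obs 3: x=-5/4 → posterior Normal(47/40, 6/5)
obs 4: x=-5 → posterior Normal(-1/4, 12/13)
obs 5: x=8 → posterior Normal(83/64, 3/4)
obs 6: x=-7/4 → posterior Normal(31/38, 12/19)
obs 7: x=-3/4 → posterior Normal(53/88, 6/11)
obs 8: x=-5/2 → posterior Normal(23/100, 12/25)
obs 9: x=3/4 → posterior Normal(2/7, 3/7)
obs 10: x=-5/2 → posterior Normal(1/62, 12/31)
obs 11: x=-5 → posterior Normal(-29/68, 6/17)
obs 12: x=0 → posterior Normal(-29/74, 12/37)

mu_0=-29/74, tau_0^2=12/37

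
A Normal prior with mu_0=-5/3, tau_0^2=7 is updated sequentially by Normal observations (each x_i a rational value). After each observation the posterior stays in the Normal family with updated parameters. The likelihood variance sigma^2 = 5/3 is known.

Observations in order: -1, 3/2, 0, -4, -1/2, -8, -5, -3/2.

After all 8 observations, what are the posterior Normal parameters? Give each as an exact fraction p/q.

obs 1: x=-1 → posterior Normal(-44/39, 35/26)
obs 2: x=3/2 → posterior Normal(13/282, 35/47)
obs 3: x=0 → posterior Normal(13/408, 35/68)
obs 4: x=-4 → posterior Normal(-491/534, 35/89)
obs 5: x=-1/2 → posterior Normal(-277/330, 7/22)
obs 6: x=-8 → posterior Normal(-781/393, 35/131)
obs 7: x=-5 → posterior Normal(-137/57, 35/152)
obs 8: x=-3/2 → posterior Normal(-2381/1038, 35/173)

mu_0=-2381/1038, tau_0^2=35/173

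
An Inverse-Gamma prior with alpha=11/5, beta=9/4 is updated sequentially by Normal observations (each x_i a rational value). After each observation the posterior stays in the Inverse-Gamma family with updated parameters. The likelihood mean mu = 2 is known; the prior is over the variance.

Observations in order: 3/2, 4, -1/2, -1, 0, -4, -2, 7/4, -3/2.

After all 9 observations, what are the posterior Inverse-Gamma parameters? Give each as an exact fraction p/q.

alpha=67/10, beta=1477/32

obs 1: x=3/2 → posterior Inverse-Gamma(27/10, 19/8)
obs 2: x=4 → posterior Inverse-Gamma(16/5, 35/8)
obs 3: x=-1/2 → posterior Inverse-Gamma(37/10, 15/2)
obs 4: x=-1 → posterior Inverse-Gamma(21/5, 12)
obs 5: x=0 → posterior Inverse-Gamma(47/10, 14)
obs 6: x=-4 → posterior Inverse-Gamma(26/5, 32)
obs 7: x=-2 → posterior Inverse-Gamma(57/10, 40)
obs 8: x=7/4 → posterior Inverse-Gamma(31/5, 1281/32)
obs 9: x=-3/2 → posterior Inverse-Gamma(67/10, 1477/32)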